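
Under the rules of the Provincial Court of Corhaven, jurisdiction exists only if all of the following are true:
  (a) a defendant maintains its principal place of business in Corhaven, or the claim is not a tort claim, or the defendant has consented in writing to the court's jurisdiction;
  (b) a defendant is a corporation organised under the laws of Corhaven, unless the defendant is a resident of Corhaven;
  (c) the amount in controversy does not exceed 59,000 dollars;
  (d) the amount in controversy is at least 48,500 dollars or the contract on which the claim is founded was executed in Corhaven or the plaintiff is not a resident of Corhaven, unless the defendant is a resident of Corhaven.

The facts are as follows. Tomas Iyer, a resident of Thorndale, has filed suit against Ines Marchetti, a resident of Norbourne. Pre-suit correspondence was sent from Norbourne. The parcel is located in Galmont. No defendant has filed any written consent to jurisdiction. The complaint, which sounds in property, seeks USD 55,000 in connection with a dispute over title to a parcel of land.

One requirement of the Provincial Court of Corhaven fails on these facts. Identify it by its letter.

(b)

The Provincial Court of Corhaven:
  (a) The claim is a property claim, not a tort claim — that alternative is enough. Met.
  (b) No defendant is a corporation. And the defendant resides in Norbourne, not Corhaven, so the proviso does not save it. Not satisfied.
  (c) The amount in controversy is 55,000 dollars, within the USD 59,000 ceiling. Satisfied.
  (d) The amount in controversy is USD 55,000, which meets the USD 48,500 floor, which satisfies one of the alternatives. Met.
Only condition (b) fails.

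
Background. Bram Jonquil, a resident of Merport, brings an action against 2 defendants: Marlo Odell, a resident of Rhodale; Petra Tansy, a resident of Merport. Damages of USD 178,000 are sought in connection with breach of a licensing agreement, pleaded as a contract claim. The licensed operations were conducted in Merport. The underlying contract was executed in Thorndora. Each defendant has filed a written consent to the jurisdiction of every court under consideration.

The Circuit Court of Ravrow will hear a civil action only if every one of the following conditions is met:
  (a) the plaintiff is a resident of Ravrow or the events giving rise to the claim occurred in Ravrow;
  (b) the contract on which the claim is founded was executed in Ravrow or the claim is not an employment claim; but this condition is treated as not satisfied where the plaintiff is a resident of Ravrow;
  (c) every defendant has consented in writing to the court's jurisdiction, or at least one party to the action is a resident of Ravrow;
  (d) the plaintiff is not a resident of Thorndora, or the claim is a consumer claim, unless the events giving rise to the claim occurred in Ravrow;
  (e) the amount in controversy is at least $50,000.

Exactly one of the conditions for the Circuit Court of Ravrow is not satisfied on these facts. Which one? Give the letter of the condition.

(a)

The Circuit Court of Ravrow:
  (a) The plaintiff resides in Merport, not Ravrow; the operative events occurred in Merport, not Ravrow — every alternative fails. Not met.
  (b) The claim is a contract claim, not an employment claim — that alternative is enough. The carve-out does not apply: the plaintiff resides in Merport, not Ravrow. Condition met.
  (c) Every defendant has filed written consent, so this disjunct is met. Met.
  (d) The plaintiff resides in Merport, which is not Thorndora, so one alternative holds. Condition met.
  (e) The amount in controversy is $178,000, which meets the USD 50,000 floor. Satisfied.
Only condition (a) fails.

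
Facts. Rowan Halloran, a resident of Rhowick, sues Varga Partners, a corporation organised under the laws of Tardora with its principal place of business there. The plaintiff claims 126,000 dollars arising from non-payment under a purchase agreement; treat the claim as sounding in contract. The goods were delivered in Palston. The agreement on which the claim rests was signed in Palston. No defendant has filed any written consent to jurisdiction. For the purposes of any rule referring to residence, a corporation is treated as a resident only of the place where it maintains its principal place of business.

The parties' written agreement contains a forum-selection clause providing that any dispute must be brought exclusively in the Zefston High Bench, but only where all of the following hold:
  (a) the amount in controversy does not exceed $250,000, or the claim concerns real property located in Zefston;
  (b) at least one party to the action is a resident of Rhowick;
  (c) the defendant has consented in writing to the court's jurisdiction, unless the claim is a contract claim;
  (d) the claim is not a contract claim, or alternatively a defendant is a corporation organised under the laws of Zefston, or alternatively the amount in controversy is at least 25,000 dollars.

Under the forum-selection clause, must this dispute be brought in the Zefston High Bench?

The Zefston High Bench:
  (a) The amount in controversy is $126,000, within the 250,000 dollars ceiling, so this disjunct is met. Condition met.
  (b) Rowan Halloran resides in Rhowick. Satisfied.
  (c) No such written consent has been filed. But the claim is a contract claim, and the 'unless' clause therefore excuses the requirement. Condition met.
  (d) The amount in controversy is $126,000, which meets the 25,000 dollars floor, so this disjunct is met. Satisfied.
  → The clause applies.

Yes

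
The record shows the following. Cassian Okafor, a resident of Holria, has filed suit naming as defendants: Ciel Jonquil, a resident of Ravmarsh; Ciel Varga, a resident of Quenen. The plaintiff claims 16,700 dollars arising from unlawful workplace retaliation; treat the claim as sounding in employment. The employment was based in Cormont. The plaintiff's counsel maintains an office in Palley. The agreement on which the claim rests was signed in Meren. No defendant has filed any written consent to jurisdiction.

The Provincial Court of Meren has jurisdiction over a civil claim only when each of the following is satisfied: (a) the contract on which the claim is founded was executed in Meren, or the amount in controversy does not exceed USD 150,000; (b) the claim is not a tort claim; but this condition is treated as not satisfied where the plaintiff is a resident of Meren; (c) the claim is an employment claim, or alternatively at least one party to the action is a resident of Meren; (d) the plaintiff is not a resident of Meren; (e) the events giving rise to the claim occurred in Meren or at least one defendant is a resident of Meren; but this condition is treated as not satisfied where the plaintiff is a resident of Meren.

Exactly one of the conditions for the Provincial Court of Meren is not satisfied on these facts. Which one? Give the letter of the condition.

The Provincial Court of Meren:
  (a) The contract was executed in Meren, which satisfies one of the alternatives. Condition met.
  (b) The claim is an employment claim, not a tort claim. The exception is not triggered, since the plaintiff resides in Holria, not Meren. Met.
  (c) The claim is an employment claim, so this disjunct is met. Condition met.
  (d) The plaintiff resides in Holria, which is not Meren. Met.
  (e) The operative events occurred in Cormont, not Meren; no defendant resides in Meren (they reside in Ravmarsh, Quenen) — every alternative fails. Fails.
Only condition (e) fails.

(e)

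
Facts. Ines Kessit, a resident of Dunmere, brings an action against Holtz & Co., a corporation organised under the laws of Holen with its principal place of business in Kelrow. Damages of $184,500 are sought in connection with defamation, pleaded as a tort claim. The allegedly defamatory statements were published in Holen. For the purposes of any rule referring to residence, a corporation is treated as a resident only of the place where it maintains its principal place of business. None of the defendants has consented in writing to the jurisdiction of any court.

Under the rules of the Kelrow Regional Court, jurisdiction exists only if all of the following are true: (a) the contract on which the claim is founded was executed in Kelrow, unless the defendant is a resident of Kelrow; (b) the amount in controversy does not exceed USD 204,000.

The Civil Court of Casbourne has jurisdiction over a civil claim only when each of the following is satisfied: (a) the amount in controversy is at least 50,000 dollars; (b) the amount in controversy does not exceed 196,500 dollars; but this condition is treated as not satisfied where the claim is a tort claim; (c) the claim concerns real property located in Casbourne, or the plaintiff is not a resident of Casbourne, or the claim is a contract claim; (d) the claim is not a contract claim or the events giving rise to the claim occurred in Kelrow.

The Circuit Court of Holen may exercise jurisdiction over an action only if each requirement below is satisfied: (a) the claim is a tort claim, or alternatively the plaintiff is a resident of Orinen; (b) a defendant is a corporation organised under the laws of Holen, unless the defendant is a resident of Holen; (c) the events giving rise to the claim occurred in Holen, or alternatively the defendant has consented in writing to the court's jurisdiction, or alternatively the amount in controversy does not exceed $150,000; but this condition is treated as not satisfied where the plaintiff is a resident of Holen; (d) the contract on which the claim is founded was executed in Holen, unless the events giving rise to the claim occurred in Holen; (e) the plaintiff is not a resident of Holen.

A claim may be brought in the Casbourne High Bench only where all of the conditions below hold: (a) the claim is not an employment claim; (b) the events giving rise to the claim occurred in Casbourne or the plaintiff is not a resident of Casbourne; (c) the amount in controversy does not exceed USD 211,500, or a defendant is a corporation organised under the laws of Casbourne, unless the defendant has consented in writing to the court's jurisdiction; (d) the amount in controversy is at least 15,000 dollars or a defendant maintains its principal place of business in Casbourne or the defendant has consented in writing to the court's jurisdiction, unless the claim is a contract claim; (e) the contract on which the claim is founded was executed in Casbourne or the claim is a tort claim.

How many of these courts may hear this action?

3

The Kelrow Regional Court:
  (a) No contract (and hence no place of execution) is alleged. However, the defendant resides in Kelrow, so the 'unless' proviso supplies this condition. Met.
  (b) The amount in controversy is 184,500 dollars, within the $204,000 ceiling. Condition met.
  → All conditions met; jurisdiction exists.
The Civil Court of Casbourne:
  (a) The amount in controversy is $184,500, which meets the 50,000 dollars floor. Satisfied.
  (b) The amount in controversy is 184,500 dollars, within the 196,500 dollars ceiling. But the carve-out bites: the claim is a tort claim. Fails.
  (c) The plaintiff resides in Dunmere, which is not Casbourne — that alternative is enough. Condition met.
  (d) The claim is a tort claim, not a contract claim, so one alternative holds. Met.
  → Not every requirement is met — no jurisdiction.
The Circuit Court of Holen:
  (a) The claim is a tort claim, so one alternative holds. Met.
  (b) Holtz & Co. is organised under the laws of Holen. Met.
  (c) The operative events occurred in Holen, which satisfies one of the alternatives. The exception is not triggered, since the plaintiff resides in Dunmere, not Holen. Condition met.
  (d) No contract (and hence no place of execution) is alleged. However, the operative events occurred in Holen, so the 'unless' proviso supplies this condition. Satisfied.
  (e) The plaintiff resides in Dunmere, which is not Holen. Satisfied.
  → Jurisdiction lies.
The Casbourne High Bench:
  (a) The claim is a tort claim, not an employment claim. Met.
  (b) The plaintiff resides in Dunmere, which is not Casbourne — that alternative is enough. Met.
  (c) The amount in controversy is USD 184,500, within the 211,500 dollars ceiling, which satisfies one of the alternatives. Satisfied.
  (d) The amount in controversy is 184,500 dollars, which meets the 15,000 dollars floor, so one alternative holds. Met.
  (e) The claim is a tort claim, which satisfies one of the alternatives. Satisfied.
  → Every requirement is satisfied — jurisdiction.
Courts with jurisdiction: the Kelrow Regional Court, the Circuit Court of Holen, the Casbourne High Bench — 3 in total.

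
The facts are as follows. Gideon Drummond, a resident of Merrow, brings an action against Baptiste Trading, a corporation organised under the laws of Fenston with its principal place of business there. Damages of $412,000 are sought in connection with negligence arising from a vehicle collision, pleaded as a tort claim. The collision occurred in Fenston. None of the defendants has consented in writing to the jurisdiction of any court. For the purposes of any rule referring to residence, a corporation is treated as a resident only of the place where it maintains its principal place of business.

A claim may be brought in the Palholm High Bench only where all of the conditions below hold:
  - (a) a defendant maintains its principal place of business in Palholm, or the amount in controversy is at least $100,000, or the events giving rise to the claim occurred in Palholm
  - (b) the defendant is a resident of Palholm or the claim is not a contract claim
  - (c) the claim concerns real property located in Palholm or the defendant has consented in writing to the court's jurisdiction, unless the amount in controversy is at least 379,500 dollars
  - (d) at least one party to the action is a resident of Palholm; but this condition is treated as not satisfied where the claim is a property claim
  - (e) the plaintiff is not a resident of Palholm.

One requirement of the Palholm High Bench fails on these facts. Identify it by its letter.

(d)

The Palholm High Bench:
  (a) The amount in controversy is $412,000, which meets the $100,000 floor, which satisfies one of the alternatives. Condition met.
  (b) The claim is a tort claim, not a contract claim, which satisfies one of the alternatives. Satisfied.
  (c) The claim does not concern real property; no such written consent has been filed — no alternative holds. However, the amount in controversy is USD 412,000, which meets the $379,500 floor, so the 'unless' proviso supplies this condition. Satisfied.
  (d) No party resides in Palholm. Fails.
  (e) The plaintiff resides in Merrow, which is not Palholm. Satisfied.
Only condition (d) fails.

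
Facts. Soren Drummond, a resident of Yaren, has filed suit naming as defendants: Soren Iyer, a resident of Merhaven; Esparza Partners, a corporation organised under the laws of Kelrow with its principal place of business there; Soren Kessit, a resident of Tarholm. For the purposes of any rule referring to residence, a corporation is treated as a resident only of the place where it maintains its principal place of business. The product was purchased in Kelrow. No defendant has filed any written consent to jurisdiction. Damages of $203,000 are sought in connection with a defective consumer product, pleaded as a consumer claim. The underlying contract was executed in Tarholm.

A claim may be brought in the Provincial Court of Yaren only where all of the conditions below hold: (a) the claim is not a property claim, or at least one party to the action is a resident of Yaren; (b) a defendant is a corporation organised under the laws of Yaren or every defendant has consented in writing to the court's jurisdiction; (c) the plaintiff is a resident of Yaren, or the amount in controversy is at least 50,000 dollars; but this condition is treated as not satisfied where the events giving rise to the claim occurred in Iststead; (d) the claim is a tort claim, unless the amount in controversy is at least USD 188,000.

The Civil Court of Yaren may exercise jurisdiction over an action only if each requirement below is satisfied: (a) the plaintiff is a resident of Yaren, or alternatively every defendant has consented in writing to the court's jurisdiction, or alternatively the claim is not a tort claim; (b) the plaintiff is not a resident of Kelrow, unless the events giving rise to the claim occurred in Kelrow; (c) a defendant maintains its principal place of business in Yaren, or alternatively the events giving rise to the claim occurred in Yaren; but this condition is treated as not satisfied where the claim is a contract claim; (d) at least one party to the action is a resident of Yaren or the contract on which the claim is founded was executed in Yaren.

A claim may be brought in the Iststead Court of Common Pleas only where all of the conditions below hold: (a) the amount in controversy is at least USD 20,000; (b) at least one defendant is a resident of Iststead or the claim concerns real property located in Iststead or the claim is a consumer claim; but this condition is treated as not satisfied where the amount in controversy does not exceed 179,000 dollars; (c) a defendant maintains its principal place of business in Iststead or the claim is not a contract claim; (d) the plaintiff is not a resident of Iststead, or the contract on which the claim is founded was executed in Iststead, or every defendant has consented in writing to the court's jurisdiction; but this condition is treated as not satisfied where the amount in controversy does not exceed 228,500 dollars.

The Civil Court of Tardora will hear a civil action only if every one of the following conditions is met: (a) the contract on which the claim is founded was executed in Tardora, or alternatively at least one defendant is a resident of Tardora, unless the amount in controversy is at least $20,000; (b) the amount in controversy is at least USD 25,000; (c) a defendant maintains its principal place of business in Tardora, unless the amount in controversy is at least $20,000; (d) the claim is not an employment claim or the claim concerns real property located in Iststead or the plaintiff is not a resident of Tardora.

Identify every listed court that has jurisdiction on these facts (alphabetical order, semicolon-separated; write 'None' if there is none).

The Provincial Court of Yaren:
  (a) The claim is a consumer claim, not a property claim, so this disjunct is met. Met.
  (b) The corporate defendant(s) are organised in Kelrow, not Yaren; no such written consent has been filed — every alternative fails. Not satisfied.
  (c) The plaintiff resides in Yaren — that alternative is enough. And the carve-out is inapplicable — the operative events occurred in Kelrow, not Iststead. Met.
  (d) The claim is a consumer claim, not a tort claim. The proviso rescues it, though: the amount in controversy is $203,000, which meets the USD 188,000 floor. Condition met.
  → At least one condition fails; no jurisdiction.
The Civil Court of Yaren:
  (a) The plaintiff resides in Yaren, so one alternative holds. Condition met.
  (b) The plaintiff resides in Yaren, which is not Kelrow. Satisfied.
  (c) The corporate defendant(s) have their principal place of business in Kelrow, not Yaren; the operative events occurred in Kelrow, not Yaren — every alternative fails. Condition not met.
  (d) Soren Drummond resides in Yaren — that alternative is enough. Met.
  → At least one condition fails; no jurisdiction.
The Iststead Court of Common Pleas:
  (a) The amount in controversy is $203,000, which meets the 20,000 dollars floor. Satisfied.
  (b) The claim is a consumer claim — that alternative is enough. And the carve-out is inapplicable — the amount in controversy is $203,000, above the $179,000 ceiling. Condition met.
  (c) The claim is a consumer claim, not a contract claim, so this disjunct is met. Condition met.
  (d) The plaintiff resides in Yaren, which is not Iststead, so one alternative holds. But the amount in controversy is 203,000 dollars, within the 228,500 dollars ceiling, triggering the carve-out and defeating this condition. Fails.
  → At least one condition fails; no jurisdiction.
The Civil Court of Tardora:
  (a) The contract was executed in Tarholm, not Tardora; no defendant resides in Tardora (they reside in Merhaven, Kelrow, Tarholm) — every alternative fails. The proviso rescues it, though: the amount in controversy is USD 203,000, which meets the USD 20,000 floor. Satisfied.
  (b) The amount in controversy is 203,000 dollars, which meets the USD 25,000 floor. Condition met.
  (c) The corporate defendant(s) have their principal place of business in Kelrow, not Tardora. The proviso rescues it, though: the amount in controversy is USD 203,000, which meets the 20,000 dollars floor. Met.
  (d) The claim is a consumer claim, not an employment claim, so this disjunct is met. Met.
  → Jurisdiction lies.

the Civil Court of Tardora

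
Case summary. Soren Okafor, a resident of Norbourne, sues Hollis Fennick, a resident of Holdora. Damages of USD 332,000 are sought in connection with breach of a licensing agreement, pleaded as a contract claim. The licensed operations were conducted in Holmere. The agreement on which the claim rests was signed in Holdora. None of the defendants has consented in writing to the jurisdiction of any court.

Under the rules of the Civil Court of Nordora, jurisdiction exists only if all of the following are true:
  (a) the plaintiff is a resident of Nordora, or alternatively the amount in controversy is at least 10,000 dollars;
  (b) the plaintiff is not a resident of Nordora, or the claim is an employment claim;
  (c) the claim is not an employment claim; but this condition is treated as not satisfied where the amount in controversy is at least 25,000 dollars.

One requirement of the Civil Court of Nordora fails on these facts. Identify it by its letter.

(c)

The Civil Court of Nordora:
  (a) The amount in controversy is 332,000 dollars, which meets the USD 10,000 floor, which satisfies one of the alternatives. Satisfied.
  (b) The plaintiff resides in Norbourne, which is not Nordora, which satisfies one of the alternatives. Condition met.
  (c) The claim is a contract claim, not an employment claim. But the carve-out bites: the amount in controversy is USD 332,000, which meets the $25,000 floor. Not satisfied.
Only condition (c) fails.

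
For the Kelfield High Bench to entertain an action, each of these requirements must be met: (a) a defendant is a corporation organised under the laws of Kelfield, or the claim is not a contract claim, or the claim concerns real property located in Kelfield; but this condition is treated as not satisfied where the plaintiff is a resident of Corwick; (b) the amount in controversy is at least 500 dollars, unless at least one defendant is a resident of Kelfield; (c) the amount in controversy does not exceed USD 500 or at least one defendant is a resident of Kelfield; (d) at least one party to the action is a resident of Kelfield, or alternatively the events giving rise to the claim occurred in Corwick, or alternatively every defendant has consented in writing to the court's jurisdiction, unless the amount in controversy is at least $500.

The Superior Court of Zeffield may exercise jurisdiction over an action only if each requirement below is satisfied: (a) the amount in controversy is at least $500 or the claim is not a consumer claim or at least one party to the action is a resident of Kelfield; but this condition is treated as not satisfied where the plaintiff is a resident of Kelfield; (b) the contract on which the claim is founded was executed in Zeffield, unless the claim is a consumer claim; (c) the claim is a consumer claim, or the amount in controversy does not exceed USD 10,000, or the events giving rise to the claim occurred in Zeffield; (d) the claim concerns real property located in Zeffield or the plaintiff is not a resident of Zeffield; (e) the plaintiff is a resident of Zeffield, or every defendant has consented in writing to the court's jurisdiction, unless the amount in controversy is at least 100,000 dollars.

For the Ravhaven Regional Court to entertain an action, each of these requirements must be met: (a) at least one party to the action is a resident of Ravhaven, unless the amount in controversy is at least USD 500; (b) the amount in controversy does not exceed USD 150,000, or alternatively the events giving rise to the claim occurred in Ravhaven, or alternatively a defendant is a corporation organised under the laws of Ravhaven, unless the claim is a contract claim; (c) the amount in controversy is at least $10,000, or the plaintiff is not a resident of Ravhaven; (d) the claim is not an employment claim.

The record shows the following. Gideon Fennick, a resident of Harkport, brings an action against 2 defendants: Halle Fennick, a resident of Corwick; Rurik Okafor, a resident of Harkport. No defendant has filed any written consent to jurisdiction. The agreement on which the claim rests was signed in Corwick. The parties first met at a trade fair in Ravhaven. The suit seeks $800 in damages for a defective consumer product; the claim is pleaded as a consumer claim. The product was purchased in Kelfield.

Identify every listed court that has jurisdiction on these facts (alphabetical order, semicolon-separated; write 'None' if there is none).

The Kelfield High Bench:
  (a) The claim is a consumer claim, not a contract claim, so one alternative holds. And the carve-out is inapplicable — the plaintiff resides in Harkport, not Corwick. Condition met.
  (b) The amount in controversy is USD 800, which meets the 500 dollars floor. Satisfied.
  (c) The amount in controversy is USD 800, above the USD 500 ceiling; no defendant resides in Kelfield (they reside in Corwick, Harkport) — every alternative fails. Not satisfied.
  (d) No party resides in Kelfield; the operative events occurred in Kelfield, not Corwick; no such written consent has been filed — none of the alternatives is met. The proviso rescues it, though: the amount in controversy is USD 800, which meets the USD 500 floor. Satisfied.
  → No jurisdiction.
The Superior Court of Zeffield:
  (a) The amount in controversy is USD 800, which meets the USD 500 floor, which satisfies one of the alternatives. The carve-out does not apply: the plaintiff resides in Harkport, not Kelfield. Satisfied.
  (b) The contract was executed in Corwick, not Zeffield. But the claim is a consumer claim, and the 'unless' clause therefore excuses the requirement. Satisfied.
  (c) The claim is a consumer claim, so one alternative holds. Condition met.
  (d) The plaintiff resides in Harkport, which is not Zeffield, so this disjunct is met. Met.
  (e) The plaintiff resides in Harkport, not Zeffield; no such written consent has been filed — no alternative holds. Nor does the 'unless' clause help: the amount in controversy is USD 800, below the $100,000 floor. Condition not met.
  → The court lacks jurisdiction.
The Ravhaven Regional Court:
  (a) No party resides in Ravhaven. The proviso rescues it, though: the amount in controversy is USD 800, which meets the $500 floor. Condition met.
  (b) The amount in controversy is 800 dollars, within the 150,000 dollars ceiling, so this disjunct is met. Condition met.
  (c) The plaintiff resides in Harkport, which is not Ravhaven, so this disjunct is met. Met.
  (d) The claim is a consumer claim, not an employment claim. Satisfied.
  → All conditions met; jurisdiction exists.

the Ravhaven Regional Court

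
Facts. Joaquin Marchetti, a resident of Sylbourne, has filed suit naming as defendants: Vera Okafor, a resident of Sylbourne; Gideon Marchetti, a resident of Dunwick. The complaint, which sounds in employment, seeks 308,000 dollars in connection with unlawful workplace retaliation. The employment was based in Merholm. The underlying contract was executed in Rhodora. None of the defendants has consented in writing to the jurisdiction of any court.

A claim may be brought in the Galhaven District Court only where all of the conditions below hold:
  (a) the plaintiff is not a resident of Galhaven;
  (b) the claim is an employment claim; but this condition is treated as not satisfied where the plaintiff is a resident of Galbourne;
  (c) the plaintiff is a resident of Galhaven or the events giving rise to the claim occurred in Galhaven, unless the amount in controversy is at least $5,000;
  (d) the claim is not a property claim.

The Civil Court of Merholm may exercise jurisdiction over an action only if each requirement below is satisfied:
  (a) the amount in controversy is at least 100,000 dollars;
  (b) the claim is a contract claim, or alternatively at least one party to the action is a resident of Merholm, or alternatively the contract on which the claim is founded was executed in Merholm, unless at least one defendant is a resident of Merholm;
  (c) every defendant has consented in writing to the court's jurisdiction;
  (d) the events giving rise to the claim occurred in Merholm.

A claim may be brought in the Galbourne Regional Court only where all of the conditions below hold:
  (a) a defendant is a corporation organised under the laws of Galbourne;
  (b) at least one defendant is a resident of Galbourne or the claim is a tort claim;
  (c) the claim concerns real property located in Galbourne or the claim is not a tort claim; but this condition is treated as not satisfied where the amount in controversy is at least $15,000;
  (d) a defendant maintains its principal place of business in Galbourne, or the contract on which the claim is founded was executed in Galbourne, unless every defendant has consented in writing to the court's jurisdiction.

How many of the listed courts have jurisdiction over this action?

1

The Galhaven District Court:
  (a) The plaintiff resides in Sylbourne, which is not Galhaven. Satisfied.
  (b) The claim is an employment claim. And the carve-out is inapplicable — the plaintiff resides in Sylbourne, not Galbourne. Satisfied.
  (c) The plaintiff resides in Sylbourne, not Galhaven; the operative events occurred in Merholm, not Galhaven — no alternative holds. The proviso rescues it, though: the amount in controversy is 308,000 dollars, which meets the 5,000 dollars floor. Satisfied.
  (d) The claim is an employment claim, not a property claim. Met.
  → All conditions met; jurisdiction exists.
The Civil Court of Merholm:
  (a) The amount in controversy is 308,000 dollars, which meets the $100,000 floor. Satisfied.
  (b) The claim is an employment claim, not a contract claim; no party resides in Merholm; the contract was executed in Rhodora, not Merholm — every alternative fails. Nor does the 'unless' clause help: no defendant resides in Merholm (they reside in Sylbourne, Dunwick). Not met.
  (c) No such written consent has been filed. Fails.
  (d) The operative events occurred in Merholm. Condition met.
  → Not every requirement is met — no jurisdiction.
The Galbourne Regional Court:
  (a) No defendant is a corporation. Not met.
  (b) No defendant resides in Galbourne (they reside in Sylbourne, Dunwick); the claim is an employment claim, not a tort claim — no alternative holds. Not met.
  (c) The claim is an employment claim, not a tort claim, which satisfies one of the alternatives. However, the amount in controversy is 308,000 dollars, which meets the USD 15,000 floor, which falls within the stated exception and so defeats the condition. Not satisfied.
  (d) No defendant is a corporation; the contract was executed in Rhodora, not Galbourne — none of the alternatives is met. The proviso offers no rescue either, since no such written consent has been filed. Not satisfied.
  → No jurisdiction.
Courts with jurisdiction: the Galhaven District Court — 1 in total.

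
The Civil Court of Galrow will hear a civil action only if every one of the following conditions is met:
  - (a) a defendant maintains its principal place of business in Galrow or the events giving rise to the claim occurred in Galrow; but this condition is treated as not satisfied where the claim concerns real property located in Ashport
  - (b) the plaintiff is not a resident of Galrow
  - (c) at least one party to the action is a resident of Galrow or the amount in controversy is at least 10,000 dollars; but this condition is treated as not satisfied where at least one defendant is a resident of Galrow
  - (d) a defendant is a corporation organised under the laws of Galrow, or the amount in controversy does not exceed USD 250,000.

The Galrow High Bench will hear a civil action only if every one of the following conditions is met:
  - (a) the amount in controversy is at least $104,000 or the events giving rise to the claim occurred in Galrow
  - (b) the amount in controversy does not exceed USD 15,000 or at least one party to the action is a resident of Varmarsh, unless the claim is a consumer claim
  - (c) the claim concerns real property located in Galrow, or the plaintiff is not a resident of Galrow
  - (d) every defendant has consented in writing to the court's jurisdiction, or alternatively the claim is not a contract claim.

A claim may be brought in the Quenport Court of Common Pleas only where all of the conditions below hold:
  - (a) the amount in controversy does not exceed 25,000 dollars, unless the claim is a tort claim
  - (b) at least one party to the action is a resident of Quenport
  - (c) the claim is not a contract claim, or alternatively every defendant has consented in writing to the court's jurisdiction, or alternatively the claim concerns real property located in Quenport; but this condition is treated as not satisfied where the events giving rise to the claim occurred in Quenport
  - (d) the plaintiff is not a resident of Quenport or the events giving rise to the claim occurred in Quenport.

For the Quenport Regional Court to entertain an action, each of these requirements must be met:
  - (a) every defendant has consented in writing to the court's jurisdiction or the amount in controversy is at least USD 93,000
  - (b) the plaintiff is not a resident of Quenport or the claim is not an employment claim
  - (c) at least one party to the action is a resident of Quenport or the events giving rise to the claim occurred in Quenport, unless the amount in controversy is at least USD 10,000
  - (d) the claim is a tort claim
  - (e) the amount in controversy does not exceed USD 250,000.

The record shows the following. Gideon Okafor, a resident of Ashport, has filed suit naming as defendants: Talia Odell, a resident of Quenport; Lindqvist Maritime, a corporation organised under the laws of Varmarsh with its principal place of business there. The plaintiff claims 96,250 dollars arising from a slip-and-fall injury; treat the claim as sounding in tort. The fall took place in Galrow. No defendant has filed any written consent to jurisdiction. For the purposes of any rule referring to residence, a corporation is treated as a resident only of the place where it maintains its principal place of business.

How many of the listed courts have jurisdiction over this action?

4

The Civil Court of Galrow:
  (a) The operative events occurred in Galrow, so this disjunct is met. The carve-out does not apply: the claim does not concern real property. Condition met.
  (b) The plaintiff resides in Ashport, which is not Galrow. Satisfied.
  (c) The amount in controversy is $96,250, which meets the 10,000 dollars floor, so this disjunct is met. The exception is not triggered, since no defendant resides in Galrow (they reside in Quenport, Varmarsh). Met.
  (d) The amount in controversy is USD 96,250, within the USD 250,000 ceiling, so this disjunct is met. Met.
  → All conditions met; jurisdiction exists.
The Galrow High Bench:
  (a) The operative events occurred in Galrow — that alternative is enough. Satisfied.
  (b) Lindqvist Maritime resides in Varmarsh, so this disjunct is met. Satisfied.
  (c) The plaintiff resides in Ashport, which is not Galrow, so one alternative holds. Condition met.
  (d) The claim is a tort claim, not a contract claim, so this disjunct is met. Met.
  → The court has jurisdiction.
The Quenport Court of Common Pleas:
  (a) The amount in controversy is $96,250, above the USD 25,000 ceiling. But the claim is a tort claim, and the 'unless' clause therefore excuses the requirement. Satisfied.
  (b) Talia Odell resides in Quenport. Met.
  (c) The claim is a tort claim, not a contract claim, so this disjunct is met. The carve-out does not apply: the operative events occurred in Galrow, not Quenport. Met.
  (d) The plaintiff resides in Ashport, which is not Quenport, so one alternative holds. Condition met.
  → The court has jurisdiction.
The Quenport Regional Court:
  (a) The amount in controversy is $96,250, which meets the USD 93,000 floor, which satisfies one of the alternatives. Met.
  (b) The plaintiff resides in Ashport, which is not Quenport, which satisfies one of the alternatives. Satisfied.
  (c) Talia Odell resides in Quenport, which satisfies one of the alternatives. Satisfied.
  (d) The claim is a tort claim. Met.
  (e) The amount in controversy is $96,250, within the 250,000 dollars ceiling. Condition met.
  → Every requirement is satisfied — jurisdiction.
Courts with jurisdiction: the Civil Court of Galrow, the Galrow High Bench, the Quenport Court of Common Pleas, the Quenport Regional Court — 4 in total.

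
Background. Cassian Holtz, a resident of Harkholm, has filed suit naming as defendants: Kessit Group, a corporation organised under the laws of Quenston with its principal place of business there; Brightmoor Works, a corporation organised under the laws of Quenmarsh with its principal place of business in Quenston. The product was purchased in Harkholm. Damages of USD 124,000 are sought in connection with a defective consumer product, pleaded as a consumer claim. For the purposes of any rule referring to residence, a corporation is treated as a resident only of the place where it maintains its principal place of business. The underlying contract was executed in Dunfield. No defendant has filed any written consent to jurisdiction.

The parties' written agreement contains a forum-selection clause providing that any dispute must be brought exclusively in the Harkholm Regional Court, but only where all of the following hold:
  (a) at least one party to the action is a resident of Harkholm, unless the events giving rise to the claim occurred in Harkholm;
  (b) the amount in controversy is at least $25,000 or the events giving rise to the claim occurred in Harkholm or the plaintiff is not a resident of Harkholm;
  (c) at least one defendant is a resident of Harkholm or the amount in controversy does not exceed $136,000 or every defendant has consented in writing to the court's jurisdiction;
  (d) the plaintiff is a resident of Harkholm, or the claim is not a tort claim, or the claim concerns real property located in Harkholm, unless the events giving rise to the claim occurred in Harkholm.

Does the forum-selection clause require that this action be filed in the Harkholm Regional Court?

Yes

The Harkholm Regional Court:
  (a) Cassian Holtz resides in Harkholm. Satisfied.
  (b) The amount in controversy is USD 124,000, which meets the 25,000 dollars floor, which satisfies one of the alternatives. Satisfied.
  (c) The amount in controversy is $124,000, within the 136,000 dollars ceiling, so this disjunct is met. Met.
  (d) The plaintiff resides in Harkholm — that alternative is enough. Condition met.
  → The clause applies.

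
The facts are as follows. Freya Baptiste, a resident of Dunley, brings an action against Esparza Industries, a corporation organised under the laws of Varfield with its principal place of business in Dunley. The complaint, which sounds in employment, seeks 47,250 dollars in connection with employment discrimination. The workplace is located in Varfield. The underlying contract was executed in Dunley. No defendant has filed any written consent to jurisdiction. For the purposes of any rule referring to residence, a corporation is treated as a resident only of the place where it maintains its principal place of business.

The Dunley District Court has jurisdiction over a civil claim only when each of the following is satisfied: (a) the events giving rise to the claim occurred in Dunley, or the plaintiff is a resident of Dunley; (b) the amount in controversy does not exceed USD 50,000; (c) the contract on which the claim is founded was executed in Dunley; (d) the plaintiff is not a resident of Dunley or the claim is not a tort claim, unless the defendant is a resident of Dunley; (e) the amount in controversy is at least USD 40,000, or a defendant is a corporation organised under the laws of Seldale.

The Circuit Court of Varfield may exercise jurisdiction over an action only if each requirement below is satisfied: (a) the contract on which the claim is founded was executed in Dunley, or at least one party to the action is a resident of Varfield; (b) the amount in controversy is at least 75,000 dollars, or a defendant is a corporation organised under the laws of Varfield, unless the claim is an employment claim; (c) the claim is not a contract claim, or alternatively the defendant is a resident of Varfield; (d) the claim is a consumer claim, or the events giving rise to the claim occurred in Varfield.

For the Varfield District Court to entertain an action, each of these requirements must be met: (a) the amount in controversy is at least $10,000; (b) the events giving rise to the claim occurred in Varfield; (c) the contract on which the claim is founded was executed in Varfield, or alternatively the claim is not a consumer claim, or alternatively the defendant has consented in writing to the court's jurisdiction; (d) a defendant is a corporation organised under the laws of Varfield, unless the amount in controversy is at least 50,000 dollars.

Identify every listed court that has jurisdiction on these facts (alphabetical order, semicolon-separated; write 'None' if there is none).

the Circuit Court of Varfield; the Dunley District Court; the Varfield District Court

The Dunley District Court:
  (a) The plaintiff resides in Dunley, so this disjunct is met. Condition met.
  (b) The amount in controversy is USD 47,250, within the USD 50,000 ceiling. Satisfied.
  (c) The contract was executed in Dunley. Met.
  (d) The claim is an employment claim, not a tort claim, which satisfies one of the alternatives. Met.
  (e) The amount in controversy is USD 47,250, which meets the $40,000 floor, so this disjunct is met. Condition met.
  → Jurisdiction lies.
The Circuit Court of Varfield:
  (a) The contract was executed in Dunley, so this disjunct is met. Met.
  (b) Esparza Industries is organised under the laws of Varfield, so one alternative holds. Condition met.
  (c) The claim is an employment claim, not a contract claim — that alternative is enough. Met.
  (d) The operative events occurred in Varfield, so one alternative holds. Satisfied.
  → Jurisdiction lies.
The Varfield District Court:
  (a) The amount in controversy is $47,250, which meets the $10,000 floor. Condition met.
  (b) The operative events occurred in Varfield. Condition met.
  (c) The claim is an employment claim, not a consumer claim — that alternative is enough. Condition met.
  (d) Esparza Industries is organised under the laws of Varfield. Condition met.
  → The court has jurisdiction.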